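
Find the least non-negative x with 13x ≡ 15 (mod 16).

11

13⁻¹ ≡ 5 (mod 16) because 13·5 = 65 = 4·16 + 1.
Multiplying both sides by 5: x ≡ 5·15 = 75 ≡ 11 (mod 16).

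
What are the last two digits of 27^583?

83

Successive squares of 27 mod 100: 27^1≡27, 27^2≡29, 27^4≡41, 27^8≡81, 27^16≡61, 27^32≡21, 27^64≡41, 27^128≡81, 27^256≡61, 27^512≡21.
Since 583 = 1 + 2 + 4 + 64 + 512 in binary, 27^583 ≡ 27·29·41·41·21 ≡ 83 (mod 100).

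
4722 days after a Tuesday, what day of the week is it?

Dividing 4722 by 7 gives quotient 674 and remainder 4.
Tuesday + 4 days → Saturday.

Saturday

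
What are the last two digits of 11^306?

Successive squares of 11 mod 100: 11^1≡11, 11^2≡21, 11^4≡41, 11^8≡81, 11^16≡61, 11^32≡21, 11^64≡41, 11^128≡81, 11^256≡61.
Since 306 = 2 + 16 + 32 + 256 in binary, 11^306 ≡ 21·61·21·61 ≡ 61 (mod 100).

61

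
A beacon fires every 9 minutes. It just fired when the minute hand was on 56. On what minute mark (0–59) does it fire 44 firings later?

44·9 = 396.
396 = 6·60 + 36, so 396 mod 60 = 36.
(56 + 36) mod 60 = 32.

32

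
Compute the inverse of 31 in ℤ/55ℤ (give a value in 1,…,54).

16

31·16 = 496 = 9·55 + 1, so 31⁻¹ ≡ 16 (mod 55).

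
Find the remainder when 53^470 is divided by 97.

Square-and-reduce mod 97: 53^1≡53, 53^2≡93, 53^4≡16, 53^8≡62, 53^16≡61, 53^32≡35, 53^64≡61, 53^128≡35, 53^256≡61.
Since 470 = 2 + 4 + 16 + 64 + 128 + 256 in binary, 53^470 ≡ 93·16·61·61·35·61 ≡ 88 (mod 97).

88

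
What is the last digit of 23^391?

7

The units digit of 23^n cycles with period 4: 3, 9, 7, 1, …
391 leaves remainder 3 on division by 4, so 23^391 ends in 7.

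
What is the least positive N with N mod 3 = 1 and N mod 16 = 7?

Since 16·1 ≡ 1 (mod 3), take x = 7 + 16·((1−7)·1 mod 3) = 7 + 16·0 = 7.
Check: 7 mod 3 = 1, 7 mod 16 = 7.

7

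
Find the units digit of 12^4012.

Powers of 2 mod 10 repeat with period 4: 2, 4, 8, 6.
4012 mod 4 = 0, so the last digit matches 2^4 = 6.

6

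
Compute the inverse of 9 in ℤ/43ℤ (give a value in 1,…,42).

24

9·24 = 216 = 5·43 + 1, so 9⁻¹ ≡ 24 (mod 43).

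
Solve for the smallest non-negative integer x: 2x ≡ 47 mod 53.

50

2⁻¹ ≡ 27 (mod 53) because 2·27 = 54 = 1·53 + 1.
So x ≡ 27·47 = 1269 ≡ 50 (mod 53).
Check: 2·50 = 100 = 1·53 + 47.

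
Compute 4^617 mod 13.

10

Successive squares of 4 mod 13: 4^1≡4, 4^2≡3, 4^4≡9, 4^8≡3, 4^16≡9, 4^32≡3, 4^64≡9, 4^128≡3, 4^256≡9, 4^512≡3.
617 = 1 + 8 + 32 + 64 + 512, so 4^617 ≡ 4·3·3·9·3 ≡ 10 (mod 13).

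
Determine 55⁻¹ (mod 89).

34

89 = 1·55 + 34
55 = 1·34 + 21
34 = 1·21 + 13
21 = 1·13 + 8
13 = 1·8 + 5
8 = 1·5 + 3
5 = 1·3 + 2
3 = 1·2 + 1
2 = 2·1 + 0
Back-substituting gives 55·34 ≡ 1 (mod 89).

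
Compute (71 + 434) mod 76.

49

434 − 5·76 = 54, so 434 ≡ 54 (mod 76).
(71 + 54) mod 76 = 49.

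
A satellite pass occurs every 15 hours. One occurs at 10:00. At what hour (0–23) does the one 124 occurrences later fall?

124·15 = 1860.
1860 = 77·24 + 12, so 1860 mod 24 = 12.
(10 + 12) mod 24 = 22.

22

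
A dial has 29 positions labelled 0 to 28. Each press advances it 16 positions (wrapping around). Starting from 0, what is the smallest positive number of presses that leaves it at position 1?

20

29 = 1·16 + 13
16 = 1·13 + 3
13 = 4·3 + 1
3 = 3·1 + 0
Back-substituting gives 16·20 ≡ 1 (mod 29).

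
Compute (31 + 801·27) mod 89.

801·27 = 21627.
Dividing 21627 by 89 gives quotient 243 and remainder 0.
(31 + 0) mod 89 = 31.

31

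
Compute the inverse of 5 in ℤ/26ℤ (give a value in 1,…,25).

21

5·21 = 105 = 4·26 + 1, so 5⁻¹ ≡ 21 (mod 26).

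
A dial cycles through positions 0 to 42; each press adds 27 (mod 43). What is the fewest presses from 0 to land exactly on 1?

43 = 1·27 + 16
27 = 1·16 + 11
16 = 1·11 + 5
11 = 2·5 + 1
5 = 5·1 + 0
Back-substituting gives 27·8 ≡ 1 (mod 43).

8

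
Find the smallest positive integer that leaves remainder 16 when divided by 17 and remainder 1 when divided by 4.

33

Since 4·13 ≡ 1 (mod 17), take x = 1 + 4·((16−1)·13 mod 17) = 1 + 4·8 = 33.
Check: 33 mod 17 = 16, 33 mod 4 = 1.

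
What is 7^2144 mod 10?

Last digits of 7^n: 7, 9, 3, 1 (period 4).
2144 leaves remainder 0 on division by 4, so 7^2144 ends in 1.

1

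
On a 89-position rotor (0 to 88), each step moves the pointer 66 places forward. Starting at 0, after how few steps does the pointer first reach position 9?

77

66⁻¹ ≡ 58 (mod 89) because 66·58 = 3828 = 43·89 + 1.
So x ≡ 58·9 = 522 ≡ 77 (mod 89).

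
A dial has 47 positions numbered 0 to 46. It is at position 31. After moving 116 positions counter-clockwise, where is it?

9

116 − 2·47 = 22, so 116 ≡ 22 (mod 47).
(31 − 22) mod 47 = 9.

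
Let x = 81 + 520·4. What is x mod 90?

520·4 = 2080.
Dividing 2080 by 90 gives quotient 23 and remainder 10.
(81 + 10) mod 90 = 1.

1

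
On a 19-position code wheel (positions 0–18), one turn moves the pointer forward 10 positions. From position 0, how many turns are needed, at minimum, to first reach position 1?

10·2 = 20 = 1·19 + 1, so 10⁻¹ ≡ 2 (mod 19).

2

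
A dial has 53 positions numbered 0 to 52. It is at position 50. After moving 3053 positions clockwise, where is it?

Dividing 3053 by 53 gives quotient 57 and remainder 32.
(50 + 32) mod 53 = 29.

29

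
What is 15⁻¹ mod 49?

36

15·36 = 540 = 11·49 + 1, so 15⁻¹ ≡ 36 (mod 49).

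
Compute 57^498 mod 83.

By repeated squaring mod 83: 57^1≡57, 57^2≡12, 57^4≡61, 57^8≡69, 57^16≡30, 57^32≡70, 57^64≡3, 57^128≡9, 57^256≡81.
498 = 2 + 16 + 32 + 64 + 128 + 256, so 57^498 ≡ 12·30·70·3·9·81 ≡ 68 (mod 83).

68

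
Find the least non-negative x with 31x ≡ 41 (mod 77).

51

31⁻¹ ≡ 5 (mod 77) because 31·5 = 155 = 2·77 + 1.
So x ≡ 5·41 = 205 ≡ 51 (mod 77).
Check: 31·51 = 1581 = 20·77 + 41.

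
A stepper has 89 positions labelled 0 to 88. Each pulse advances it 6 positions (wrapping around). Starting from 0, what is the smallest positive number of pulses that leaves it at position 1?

6·15 = 90 = 1·89 + 1, so 6⁻¹ ≡ 15 (mod 89).

15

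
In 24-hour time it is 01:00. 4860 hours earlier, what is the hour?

13

4860 mod 24 = 12 (since 202·24 = 4848).
(1 − 12) mod 24 = 13.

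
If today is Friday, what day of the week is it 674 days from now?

Sunday

674 = 96·7 + 2, so 674 mod 7 = 2.
Friday + 2 days → Sunday.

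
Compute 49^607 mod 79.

Successive squares of 49 mod 79: 49^1≡49, 49^2≡31, 49^4≡13, 49^8≡11, 49^16≡42, 49^32≡26, 49^64≡44, 49^128≡40, 49^256≡20, 49^512≡5.
Since 607 = 1 + 2 + 4 + 8 + 16 + 64 + 512 in binary, 49^607 ≡ 49·31·13·11·42·44·5 ≡ 20 (mod 79).

20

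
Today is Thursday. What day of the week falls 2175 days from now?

Tuesday

2175 mod 7 = 5 (since 310·7 = 2170).
Thursday + 5 days → Tuesday.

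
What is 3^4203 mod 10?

7

Powers of 3 mod 10 repeat with period 4: 3, 9, 7, 1.
4203 leaves remainder 3 on division by 4, so 3^4203 ends in 7.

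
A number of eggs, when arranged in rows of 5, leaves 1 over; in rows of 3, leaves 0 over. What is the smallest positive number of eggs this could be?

6

x ≡ 0 (mod 3) gives x ∈ {0, 3, 6}.
The first of these with x mod 5 = 1 is 6.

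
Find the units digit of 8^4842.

Last digits of 8^n: 8, 4, 2, 6 (period 4).
4842 leaves remainder 2 on division by 4, so 8^4842 ends in 4.

4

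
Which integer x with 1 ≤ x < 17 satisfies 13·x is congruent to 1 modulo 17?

4

17 = 1·13 + 4
13 = 3·4 + 1
4 = 4·1 + 0
Back-substituting gives 13·4 ≡ 1 (mod 17).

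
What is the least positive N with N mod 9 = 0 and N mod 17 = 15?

117

Since 17·8 ≡ 1 (mod 9), take x = 15 + 17·((0−15)·8 mod 9) = 15 + 17·6 = 117.
Check: 117 mod 9 = 0, 117 mod 17 = 15.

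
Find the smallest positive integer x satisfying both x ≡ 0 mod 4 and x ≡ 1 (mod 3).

4

x ≡ 1 (mod 3) gives x ∈ {1, 4}.
The first of these with x mod 4 = 0 is 4.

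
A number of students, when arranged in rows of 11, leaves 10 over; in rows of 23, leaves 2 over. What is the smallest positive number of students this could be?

186

Since 23·1 ≡ 1 (mod 11), take x = 2 + 23·((10−2)·1 mod 11) = 2 + 23·8 = 186.
Check: 186 mod 11 = 10, 186 mod 23 = 2.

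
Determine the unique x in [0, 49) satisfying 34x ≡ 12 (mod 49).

34⁻¹ ≡ 13 (mod 49) because 34·13 = 442 = 9·49 + 1.
Multiplying both sides by 13: x ≡ 13·12 = 156 ≡ 9 (mod 49).

9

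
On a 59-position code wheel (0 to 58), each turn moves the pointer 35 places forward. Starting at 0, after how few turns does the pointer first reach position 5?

17

35⁻¹ ≡ 27 (mod 59) because 35·27 = 945 = 16·59 + 1.
So x ≡ 27·5 = 135 ≡ 17 (mod 59).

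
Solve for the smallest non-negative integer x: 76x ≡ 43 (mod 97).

76⁻¹ ≡ 60 (mod 97) because 76·60 = 4560 = 47·97 + 1.
So x ≡ 60·43 = 2580 ≡ 58 (mod 97).

58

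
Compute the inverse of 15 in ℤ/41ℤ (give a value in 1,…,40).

11

41 = 2·15 + 11
15 = 1·11 + 4
11 = 2·4 + 3
4 = 1·3 + 1
3 = 3·1 + 0
Back-substituting gives 15·11 ≡ 1 (mod 41).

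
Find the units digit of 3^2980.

1

The units digit of 3^n cycles with period 4: 3, 9, 7, 1, …
2980 mod 4 = 0, so the last digit matches 3^4 = 1.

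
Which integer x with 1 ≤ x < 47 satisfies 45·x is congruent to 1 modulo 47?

47 = 1·45 + 2
45 = 22·2 + 1
2 = 2·1 + 0
Back-substituting gives 45·23 ≡ 1 (mod 47).

23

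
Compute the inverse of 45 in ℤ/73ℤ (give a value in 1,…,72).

13

73 = 1·45 + 28
45 = 1·28 + 17
28 = 1·17 + 11
17 = 1·11 + 6
11 = 1·6 + 5
6 = 1·5 + 1
5 = 5·1 + 0
Back-substituting gives 45·13 ≡ 1 (mod 73).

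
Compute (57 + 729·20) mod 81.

729·20 = 14580.
14580 − 180·81 = 0, so 14580 ≡ 0 (mod 81).
(57 + 0) mod 81 = 57.

57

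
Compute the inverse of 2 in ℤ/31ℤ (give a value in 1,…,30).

2·16 = 32 = 1·31 + 1, so 2⁻¹ ≡ 16 (mod 31).

16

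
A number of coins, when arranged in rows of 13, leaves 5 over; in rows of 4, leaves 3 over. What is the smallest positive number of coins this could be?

x ≡ 3 (mod 4) gives x ∈ {3, 7, 11, 15, 19, 23, 27, 31}.
The first of these with x mod 13 = 5 is 31.

31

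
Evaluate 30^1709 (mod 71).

Successive squares of 30 mod 71: 30^1≡30, 30^2≡48, 30^4≡32, 30^8≡30, 30^16≡48, 30^32≡32, 30^64≡30, 30^128≡48, 30^256≡32, 30^512≡30, 30^1024≡48.
Since 1709 = 1 + 4 + 8 + 32 + 128 + 512 + 1024 in binary, 30^1709 ≡ 30·32·30·32·48·30·48 ≡ 30 (mod 71).

30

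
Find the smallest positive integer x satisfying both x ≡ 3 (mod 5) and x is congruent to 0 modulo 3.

3

x ≡ 0 (mod 3) gives x ∈ {0, 3}.
The first of these with x mod 5 = 3 is 3.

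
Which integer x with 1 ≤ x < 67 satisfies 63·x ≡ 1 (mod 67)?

50

67 = 1·63 + 4
63 = 15·4 + 3
4 = 1·3 + 1
3 = 3·1 + 0
Back-substituting gives 63·50 ≡ 1 (mod 67).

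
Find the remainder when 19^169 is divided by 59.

9

By repeated squaring mod 59: 19^1≡19, 19^2≡7, 19^4≡49, 19^8≡41, 19^16≡29, 19^32≡15, 19^64≡48, 19^128≡3.
Since 169 = 1 + 8 + 32 + 128 in binary, 19^169 ≡ 19·41·15·3 ≡ 9 (mod 59).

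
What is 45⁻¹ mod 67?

3

45·3 = 135 = 2·67 + 1, so 45⁻¹ ≡ 3 (mod 67).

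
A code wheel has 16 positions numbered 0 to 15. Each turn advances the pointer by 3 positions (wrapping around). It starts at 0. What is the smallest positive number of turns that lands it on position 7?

13

3⁻¹ ≡ 11 (mod 16) because 3·11 = 33 = 2·16 + 1.
Multiplying both sides by 11: x ≡ 11·7 = 77 ≡ 13 (mod 16).
Check: 3·13 = 39 = 2·16 + 7.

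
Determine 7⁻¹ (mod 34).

34 = 4·7 + 6
7 = 1·6 + 1
6 = 6·1 + 0
Back-substituting gives 7·5 ≡ 1 (mod 34).

5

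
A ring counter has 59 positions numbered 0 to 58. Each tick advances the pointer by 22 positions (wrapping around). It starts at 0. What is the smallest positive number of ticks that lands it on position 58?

8

22⁻¹ ≡ 51 (mod 59) because 22·51 = 1122 = 19·59 + 1.
So x ≡ 51·58 = 2958 ≡ 8 (mod 59).
Check: 22·8 = 176 = 2·59 + 58.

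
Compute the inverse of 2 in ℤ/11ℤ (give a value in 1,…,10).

11 = 5·2 + 1
2 = 2·1 + 0
Back-substituting gives 2·6 ≡ 1 (mod 11).

6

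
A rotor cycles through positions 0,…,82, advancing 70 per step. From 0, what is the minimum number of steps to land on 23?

11

The inverse of 70 mod 83 is 51 (since 70·51 = 3570 ≡ 1).
So x ≡ 51·23 = 1173 ≡ 11 (mod 83).
Check: 70·11 = 770 = 9·83 + 23.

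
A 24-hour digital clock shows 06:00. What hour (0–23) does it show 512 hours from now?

14

512 mod 24 = 8 (since 21·24 = 504).
(6 + 8) mod 24 = 14.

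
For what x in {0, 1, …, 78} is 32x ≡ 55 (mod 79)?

The inverse of 32 mod 79 is 42 (since 32·42 = 1344 ≡ 1).
So x ≡ 42·55 = 2310 ≡ 19 (mod 79).

19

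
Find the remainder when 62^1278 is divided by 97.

Square-and-reduce mod 97: 62^1≡62, 62^2≡61, 62^4≡35, 62^8≡61, 62^16≡35, 62^32≡61, 62^64≡35, 62^128≡61, 62^256≡35, 62^512≡61, 62^1024≡35.
1278 = 2 + 4 + 8 + 16 + 32 + 64 + 128 + 1024, so 62^1278 ≡ 61·35·61·35·61·35·61·35 ≡ 1 (mod 97).

1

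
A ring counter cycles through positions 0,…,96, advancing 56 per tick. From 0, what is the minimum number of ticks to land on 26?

94

The inverse of 56 mod 97 is 26 (since 56·26 = 1456 ≡ 1).
Multiplying both sides by 26: x ≡ 26·26 = 676 ≡ 94 (mod 97).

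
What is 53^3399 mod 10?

Last digits of 3^n: 3, 9, 7, 1 (period 4).
3399 leaves remainder 3 on division by 4, so 53^3399 ends in 7.

7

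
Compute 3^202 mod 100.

9

Successive squares of 3 mod 100: 3^1≡3, 3^2≡9, 3^4≡81, 3^8≡61, 3^16≡21, 3^32≡41, 3^64≡81, 3^128≡61.
202 = 2 + 8 + 64 + 128, so 3^202 ≡ 9·61·81·61 ≡ 9 (mod 100).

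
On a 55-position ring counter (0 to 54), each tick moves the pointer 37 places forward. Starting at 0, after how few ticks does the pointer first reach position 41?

37⁻¹ ≡ 3 (mod 55) because 37·3 = 111 = 2·55 + 1.
So x ≡ 3·41 = 123 ≡ 13 (mod 55).

13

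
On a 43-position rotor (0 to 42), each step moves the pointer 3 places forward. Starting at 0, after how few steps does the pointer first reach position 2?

15

The inverse of 3 mod 43 is 29 (since 3·29 = 87 ≡ 1).
Multiplying both sides by 29: x ≡ 29·2 = 58 ≡ 15 (mod 43).
Check: 3·15 = 45 = 1·43 + 2.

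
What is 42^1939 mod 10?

The units digit of 42^n cycles with period 4: 2, 4, 8, 6, …
1939 leaves remainder 3 on division by 4, so 42^1939 ends in 8.

8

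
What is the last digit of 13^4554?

9

Powers of 3 mod 10 repeat with period 4: 3, 9, 7, 1.
4554 mod 4 = 2, so the last digit matches 3^2 = 9.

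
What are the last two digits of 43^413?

Successive squares of 43 mod 100: 43^1≡43, 43^2≡49, 43^4≡1, 43^8≡1, 43^16≡1, 43^32≡1, 43^64≡1, 43^128≡1, 43^256≡1.
Since 413 = 1 + 4 + 8 + 16 + 128 + 256 in binary, 43^413 ≡ 43·1·1·1·1·1 ≡ 43 (mod 100).

43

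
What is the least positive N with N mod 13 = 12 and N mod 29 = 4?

207

Since 29·9 ≡ 1 (mod 13), take x = 4 + 29·((12−4)·9 mod 13) = 4 + 29·7 = 207.
Check: 207 mod 13 = 12, 207 mod 29 = 4.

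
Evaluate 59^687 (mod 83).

63

Successive squares of 59 mod 83: 59^1≡59, 59^2≡78, 59^4≡25, 59^8≡44, 59^16≡27, 59^32≡65, 59^64≡75, 59^128≡64, 59^256≡29, 59^512≡11.
687 = 1 + 2 + 4 + 8 + 32 + 128 + 512, so 59^687 ≡ 59·78·25·44·65·64·11 ≡ 63 (mod 83).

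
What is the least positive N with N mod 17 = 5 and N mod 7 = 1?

22

x ≡ 1 (mod 7) gives x ∈ {1, 8, 15, 22}.
The first of these with x mod 17 = 5 is 22.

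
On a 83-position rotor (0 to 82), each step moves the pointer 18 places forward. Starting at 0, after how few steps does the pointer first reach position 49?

35

18⁻¹ ≡ 60 (mod 83) because 18·60 = 1080 = 13·83 + 1.
So x ≡ 60·49 = 2940 ≡ 35 (mod 83).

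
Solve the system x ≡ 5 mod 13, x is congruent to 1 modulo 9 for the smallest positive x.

109

x ≡ 1 (mod 9) gives x ∈ {1, 10, 19, 28, 37, 46, 55, 64, …}.
The first of these with x mod 13 = 5 is 109.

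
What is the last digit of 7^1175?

3

Powers of 7 mod 10 repeat with period 4: 7, 9, 3, 1.
1175 leaves remainder 3 on division by 4, so 7^1175 ends in 3.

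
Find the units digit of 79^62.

1

Last digits of 9^n: 9, 1 (period 2).
62 leaves remainder 0 on division by 2, so 79^62 ends in 1.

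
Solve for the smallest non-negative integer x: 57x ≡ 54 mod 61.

17

The inverse of 57 mod 61 is 15 (since 57·15 = 855 ≡ 1).
Multiplying both sides by 15: x ≡ 15·54 = 810 ≡ 17 (mod 61).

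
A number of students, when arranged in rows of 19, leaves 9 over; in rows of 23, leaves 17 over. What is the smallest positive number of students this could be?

408

x ≡ 9 (mod 19) gives x ∈ {9, 28, 47, 66, 85, 104, 123, 142, …}.
The first of these with x mod 23 = 17 is 408.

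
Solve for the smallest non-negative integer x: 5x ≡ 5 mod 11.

The inverse of 5 mod 11 is 9 (since 5·9 = 45 ≡ 1).
So x ≡ 9·5 = 45 ≡ 1 (mod 11).

1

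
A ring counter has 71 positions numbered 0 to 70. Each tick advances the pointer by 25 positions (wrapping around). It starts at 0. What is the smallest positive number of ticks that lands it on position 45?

16

The inverse of 25 mod 71 is 54 (since 25·54 = 1350 ≡ 1).
Multiplying both sides by 54: x ≡ 54·45 = 2430 ≡ 16 (mod 71).
Check: 25·16 = 400 = 5·71 + 45.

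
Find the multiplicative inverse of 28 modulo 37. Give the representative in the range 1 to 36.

4

28·4 = 112 = 3·37 + 1, so 28⁻¹ ≡ 4 (mod 37).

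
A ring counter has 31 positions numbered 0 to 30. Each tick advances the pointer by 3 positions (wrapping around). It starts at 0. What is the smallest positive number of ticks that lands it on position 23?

18

3⁻¹ ≡ 21 (mod 31) because 3·21 = 63 = 2·31 + 1.
So x ≡ 21·23 = 483 ≡ 18 (mod 31).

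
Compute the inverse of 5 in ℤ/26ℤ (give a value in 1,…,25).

5·21 = 105 = 4·26 + 1, so 5⁻¹ ≡ 21 (mod 26).

21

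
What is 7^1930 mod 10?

9

Last digits of 7^n: 7, 9, 3, 1 (period 4).
1930 mod 4 = 2, so the last digit matches 7^2 = 9.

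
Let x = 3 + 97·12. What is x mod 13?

10

97·12 = 1164.
1164 mod 13 = 7 (since 89·13 = 1157).
(3 + 7) mod 13 = 10.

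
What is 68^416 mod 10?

The units digit of 68^n cycles with period 4: 8, 4, 2, 6, …
416 leaves remainder 0 on division by 4, so 68^416 ends in 6.

6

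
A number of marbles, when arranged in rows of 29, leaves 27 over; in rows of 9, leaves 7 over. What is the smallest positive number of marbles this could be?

259

x ≡ 7 (mod 9) gives x ∈ {7, 16, 25, 34, 43, 52, 61, 70, …}.
The first of these with x mod 29 = 27 is 259.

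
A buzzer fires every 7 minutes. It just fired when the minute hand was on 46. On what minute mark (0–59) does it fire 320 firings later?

6

320·7 = 2240.
2240 = 37·60 + 20, so 2240 mod 60 = 20.
(46 + 20) mod 60 = 6.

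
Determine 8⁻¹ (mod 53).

20

8·20 = 160 = 3·53 + 1, so 8⁻¹ ≡ 20 (mod 53).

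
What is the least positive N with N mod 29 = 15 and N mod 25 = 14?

x ≡ 14 (mod 25) gives x ∈ {14, 39, 64, 89, 114, 139, 164, 189}.
The first of these with x mod 29 = 15 is 189.

189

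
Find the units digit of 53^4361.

3

Last digits of 3^n: 3, 9, 7, 1 (period 4).
4361 leaves remainder 1 on division by 4, so 53^4361 ends in 3.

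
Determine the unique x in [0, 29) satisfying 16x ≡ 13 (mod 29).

28

The inverse of 16 mod 29 is 20 (since 16·20 = 320 ≡ 1).
Multiplying both sides by 20: x ≡ 20·13 = 260 ≡ 28 (mod 29).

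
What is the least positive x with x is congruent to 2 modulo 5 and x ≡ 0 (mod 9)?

27

x ≡ 2 (mod 5) gives x ∈ {2, 7, 12, 17, 22, 27}.
The first of these with x mod 9 = 0 is 27.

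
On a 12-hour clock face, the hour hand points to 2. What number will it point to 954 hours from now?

954 mod 12 = 6 (since 79·12 = 948).
2 + 6 → 8 on a 12-hour dial.

8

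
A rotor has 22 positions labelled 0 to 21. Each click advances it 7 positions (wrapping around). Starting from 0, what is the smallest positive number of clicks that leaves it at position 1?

7·19 = 133 = 6·22 + 1, so 7⁻¹ ≡ 19 (mod 22).

19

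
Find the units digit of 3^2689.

3

Last digits of 3^n: 3, 9, 7, 1 (period 4).
2689 leaves remainder 1 on division by 4, so 3^2689 ends in 3.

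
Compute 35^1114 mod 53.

25

Square-and-reduce mod 53: 35^1≡35, 35^2≡6, 35^4≡36, 35^8≡24, 35^16≡46, 35^32≡49, 35^64≡16, 35^128≡44, 35^256≡28, 35^512≡42, 35^1024≡15.
1114 = 2 + 8 + 16 + 64 + 1024, so 35^1114 ≡ 6·24·46·16·15 ≡ 25 (mod 53).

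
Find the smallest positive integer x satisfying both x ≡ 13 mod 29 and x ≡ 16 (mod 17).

390

x ≡ 16 (mod 17) gives x ∈ {16, 33, 50, 67, 84, 101, 118, 135, …}.
The first of these with x mod 29 = 13 is 390.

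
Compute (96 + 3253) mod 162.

Dividing 3253 by 162 gives quotient 20 and remainder 13.
(96 + 13) mod 162 = 109.

109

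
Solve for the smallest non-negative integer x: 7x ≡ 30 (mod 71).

7⁻¹ ≡ 61 (mod 71) because 7·61 = 427 = 6·71 + 1.
Multiplying both sides by 61: x ≡ 61·30 = 1830 ≡ 55 (mod 71).

55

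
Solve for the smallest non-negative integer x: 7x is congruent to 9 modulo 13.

5

The inverse of 7 mod 13 is 2 (since 7·2 = 14 ≡ 1).
So x ≡ 2·9 = 18 ≡ 5 (mod 13).
Check: 7·5 = 35 = 2·13 + 9.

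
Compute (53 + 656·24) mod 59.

656·24 = 15744.
15744 − 266·59 = 50, so 15744 ≡ 50 (mod 59).
(53 + 50) mod 59 = 44.

44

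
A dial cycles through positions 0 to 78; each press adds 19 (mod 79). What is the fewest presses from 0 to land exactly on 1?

19·25 = 475 = 6·79 + 1, so 19⁻¹ ≡ 25 (mod 79).

25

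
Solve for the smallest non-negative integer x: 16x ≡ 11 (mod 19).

The inverse of 16 mod 19 is 6 (since 16·6 = 96 ≡ 1).
Multiplying both sides by 6: x ≡ 6·11 = 66 ≡ 9 (mod 19).

9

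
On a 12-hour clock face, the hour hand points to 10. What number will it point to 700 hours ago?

700 − 58·12 = 4, so 700 ≡ 4 (mod 12).
10 − 4 → 6 on a 12-hour dial.

6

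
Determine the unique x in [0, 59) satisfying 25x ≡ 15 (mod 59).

36

25⁻¹ ≡ 26 (mod 59) because 25·26 = 650 = 11·59 + 1.
So x ≡ 26·15 = 390 ≡ 36 (mod 59).
Check: 25·36 = 900 = 15·59 + 15.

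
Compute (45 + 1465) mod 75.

10

Dividing 1465 by 75 gives quotient 19 and remainder 40.
(45 + 40) mod 75 = 10.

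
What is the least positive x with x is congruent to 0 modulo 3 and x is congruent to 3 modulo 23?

3

x ≡ 0 (mod 3) gives x ∈ {0, 3}.
The first of these with x mod 23 = 3 is 3.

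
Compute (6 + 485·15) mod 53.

20

485·15 = 7275.
7275 mod 53 = 14 (since 137·53 = 7261).
(6 + 14) mod 53 = 20.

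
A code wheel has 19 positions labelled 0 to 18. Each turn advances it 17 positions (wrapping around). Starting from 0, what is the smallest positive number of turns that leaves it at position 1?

9

19 = 1·17 + 2
17 = 8·2 + 1
2 = 2·1 + 0
Back-substituting gives 17·9 ≡ 1 (mod 19).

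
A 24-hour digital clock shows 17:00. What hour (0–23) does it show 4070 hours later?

4070 − 169·24 = 14, so 4070 ≡ 14 (mod 24).
(17 + 14) mod 24 = 7.

7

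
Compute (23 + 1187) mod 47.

1187 − 25·47 = 12, so 1187 ≡ 12 (mod 47).
(23 + 12) mod 47 = 35.

35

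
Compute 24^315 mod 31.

By repeated squaring mod 31: 24^1≡24, 24^2≡18, 24^4≡14, 24^8≡10, 24^16≡7, 24^32≡18, 24^64≡14, 24^128≡10, 24^256≡7.
Since 315 = 1 + 2 + 8 + 16 + 32 + 256 in binary, 24^315 ≡ 24·18·10·7·18·7 ≡ 30 (mod 31).

30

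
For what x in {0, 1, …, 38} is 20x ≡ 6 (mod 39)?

20⁻¹ ≡ 2 (mod 39) because 20·2 = 40 = 1·39 + 1.
So x ≡ 2·6 = 12 ≡ 12 (mod 39).

12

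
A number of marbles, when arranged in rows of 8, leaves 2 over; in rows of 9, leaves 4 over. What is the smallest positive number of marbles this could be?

58

x ≡ 2 (mod 8) gives x ∈ {2, 10, 18, 26, 34, 42, 50, 58}.
The first of these with x mod 9 = 4 is 58.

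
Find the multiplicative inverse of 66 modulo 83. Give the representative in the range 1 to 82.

39

83 = 1·66 + 17
66 = 3·17 + 15
17 = 1·15 + 2
15 = 7·2 + 1
2 = 2·1 + 0
Back-substituting gives 66·39 ≡ 1 (mod 83).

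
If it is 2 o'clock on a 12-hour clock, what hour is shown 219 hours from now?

5

219 mod 12 = 3 (since 18·12 = 216).
2 + 3 → 5 on a 12-hour dial.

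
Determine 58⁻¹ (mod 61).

61 = 1·58 + 3
58 = 19·3 + 1
3 = 3·1 + 0
Back-substituting gives 58·20 ≡ 1 (mod 61).

20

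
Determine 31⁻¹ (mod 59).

40

59 = 1·31 + 28
31 = 1·28 + 3
28 = 9·3 + 1
3 = 3·1 + 0
Back-substituting gives 31·40 ≡ 1 (mod 59).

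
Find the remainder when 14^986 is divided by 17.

By repeated squaring mod 17: 14^1≡14, 14^2≡9, 14^4≡13, 14^8≡16, 14^16≡1, 14^32≡1, 14^64≡1, 14^128≡1, 14^256≡1, 14^512≡1.
986 = 2 + 8 + 16 + 64 + 128 + 256 + 512, so 14^986 ≡ 9·16·1·1·1·1·1 ≡ 8 (mod 17).

8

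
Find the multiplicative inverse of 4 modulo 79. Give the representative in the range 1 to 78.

20

4·20 = 80 = 1·79 + 1, so 4⁻¹ ≡ 20 (mod 79).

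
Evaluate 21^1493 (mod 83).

Square-and-reduce mod 83: 21^1≡21, 21^2≡26, 21^4≡12, 21^8≡61, 21^16≡69, 21^32≡30, 21^64≡70, 21^128≡3, 21^256≡9, 21^512≡81, 21^1024≡4.
1493 = 1 + 4 + 16 + 64 + 128 + 256 + 1024, so 21^1493 ≡ 21·12·69·70·3·9·4 ≡ 38 (mod 83).

38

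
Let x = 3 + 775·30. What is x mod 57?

775·30 = 23250.
23250 mod 57 = 51 (since 407·57 = 23199).
(3 + 51) mod 57 = 54.

54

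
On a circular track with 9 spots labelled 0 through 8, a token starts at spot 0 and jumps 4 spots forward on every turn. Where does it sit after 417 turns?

3

417·4 = 1668.
1668 − 185·9 = 3, so 1668 ≡ 3 (mod 9).
(0 + 3) mod 9 = 3.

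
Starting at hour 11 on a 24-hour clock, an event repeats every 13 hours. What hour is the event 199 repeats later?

6

199·13 = 2587.
2587 = 107·24 + 19, so 2587 mod 24 = 19.
(11 + 19) mod 24 = 6.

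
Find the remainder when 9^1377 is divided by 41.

Successive squares of 9 mod 41: 9^1≡9, 9^2≡40, 9^4≡1, 9^8≡1, 9^16≡1, 9^32≡1, 9^64≡1, 9^128≡1, 9^256≡1, 9^512≡1, 9^1024≡1.
Since 1377 = 1 + 32 + 64 + 256 + 1024 in binary, 9^1377 ≡ 9·1·1·1·1 ≡ 9 (mod 41).

9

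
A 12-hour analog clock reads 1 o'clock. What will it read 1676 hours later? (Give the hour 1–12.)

1676 mod 12 = 8 (since 139·12 = 1668).
1 + 8 → 9 on a 12-hour dial.

9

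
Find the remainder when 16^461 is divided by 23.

13

Successive squares of 16 mod 23: 16^1≡16, 16^2≡3, 16^4≡9, 16^8≡12, 16^16≡6, 16^32≡13, 16^64≡8, 16^128≡18, 16^256≡2.
461 = 1 + 4 + 8 + 64 + 128 + 256, so 16^461 ≡ 16·9·12·8·18·2 ≡ 13 (mod 23).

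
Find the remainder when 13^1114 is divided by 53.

Square-and-reduce mod 53: 13^1≡13, 13^2≡10, 13^4≡47, 13^8≡36, 13^16≡24, 13^32≡46, 13^64≡49, 13^128≡16, 13^256≡44, 13^512≡28, 13^1024≡42.
1114 = 2 + 8 + 16 + 64 + 1024, so 13^1114 ≡ 10·36·24·49·42 ≡ 44 (mod 53).

44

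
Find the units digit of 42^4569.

2

Powers of 2 mod 10 repeat with period 4: 2, 4, 8, 6.
4569 leaves remainder 1 on division by 4, so 42^4569 ends in 2.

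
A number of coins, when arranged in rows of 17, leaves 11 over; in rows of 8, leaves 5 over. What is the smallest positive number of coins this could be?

x ≡ 5 (mod 8) gives x ∈ {5, 13, 21, 29, 37, 45}.
The first of these with x mod 17 = 11 is 45.

45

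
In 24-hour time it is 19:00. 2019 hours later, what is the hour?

2019 mod 24 = 3 (since 84·24 = 2016).
(19 + 3) mod 24 = 22.

22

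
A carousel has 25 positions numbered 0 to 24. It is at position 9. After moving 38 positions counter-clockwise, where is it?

Dividing 38 by 25 gives quotient 1 and remainder 13.
(9 − 13) mod 25 = 21.

21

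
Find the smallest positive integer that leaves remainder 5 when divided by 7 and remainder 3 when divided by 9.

x ≡ 5 (mod 7) gives x ∈ {5, 12}.
The first of these with x mod 9 = 3 is 12.

12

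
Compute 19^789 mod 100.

By repeated squaring mod 100: 19^1≡19, 19^2≡61, 19^4≡21, 19^8≡41, 19^16≡81, 19^32≡61, 19^64≡21, 19^128≡41, 19^256≡81, 19^512≡61.
Since 789 = 1 + 4 + 16 + 256 + 512 in binary, 19^789 ≡ 19·21·81·81·61 ≡ 79 (mod 100).

79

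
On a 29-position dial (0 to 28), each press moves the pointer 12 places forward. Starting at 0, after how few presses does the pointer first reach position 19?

4

12⁻¹ ≡ 17 (mod 29) because 12·17 = 204 = 7·29 + 1.
Multiplying both sides by 17: x ≡ 17·19 = 323 ≡ 4 (mod 29).
Check: 12·4 = 48 = 1·29 + 19.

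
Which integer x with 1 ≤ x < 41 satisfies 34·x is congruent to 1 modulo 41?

41 = 1·34 + 7
34 = 4·7 + 6
7 = 1·6 + 1
6 = 6·1 + 0
Back-substituting gives 34·35 ≡ 1 (mod 41).

35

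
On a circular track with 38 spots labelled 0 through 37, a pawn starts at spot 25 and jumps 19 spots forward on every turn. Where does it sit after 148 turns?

148·19 = 2812.
2812 = 74·38 + 0, so 2812 mod 38 = 0.
(25 + 0) mod 38 = 25.

25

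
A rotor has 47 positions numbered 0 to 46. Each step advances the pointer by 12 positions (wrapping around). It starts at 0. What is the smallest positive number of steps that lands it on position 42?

12⁻¹ ≡ 4 (mod 47) because 12·4 = 48 = 1·47 + 1.
So x ≡ 4·42 = 168 ≡ 27 (mod 47).

27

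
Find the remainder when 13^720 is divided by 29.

20

Successive squares of 13 mod 29: 13^1≡13, 13^2≡24, 13^4≡25, 13^8≡16, 13^16≡24, 13^32≡25, 13^64≡16, 13^128≡24, 13^256≡25, 13^512≡16.
720 = 16 + 64 + 128 + 512, so 13^720 ≡ 24·16·24·16 ≡ 20 (mod 29).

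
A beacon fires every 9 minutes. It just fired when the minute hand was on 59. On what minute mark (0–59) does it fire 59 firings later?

59·9 = 531.
531 mod 60 = 51 (since 8·60 = 480).
(59 + 51) mod 60 = 50.

50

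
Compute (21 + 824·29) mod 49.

824·29 = 23896.
Dividing 23896 by 49 gives quotient 487 and remainder 33.
(21 + 33) mod 49 = 5.

5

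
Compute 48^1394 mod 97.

73

By repeated squaring mod 97: 48^1≡48, 48^2≡73, 48^4≡91, 48^8≡36, 48^16≡35, 48^32≡61, 48^64≡35, 48^128≡61, 48^256≡35, 48^512≡61, 48^1024≡35.
1394 = 2 + 16 + 32 + 64 + 256 + 1024, so 48^1394 ≡ 73·35·61·35·35·35 ≡ 73 (mod 97).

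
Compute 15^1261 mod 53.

Square-and-reduce mod 53: 15^1≡15, 15^2≡13, 15^4≡10, 15^8≡47, 15^16≡36, 15^32≡24, 15^64≡46, 15^128≡49, 15^256≡16, 15^512≡44, 15^1024≡28.
Since 1261 = 1 + 4 + 8 + 32 + 64 + 128 + 1024 in binary, 15^1261 ≡ 15·10·47·24·46·49·28 ≡ 1 (mod 53).

1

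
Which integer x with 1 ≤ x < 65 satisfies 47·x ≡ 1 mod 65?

47·18 = 846 = 13·65 + 1, so 47⁻¹ ≡ 18 (mod 65).

18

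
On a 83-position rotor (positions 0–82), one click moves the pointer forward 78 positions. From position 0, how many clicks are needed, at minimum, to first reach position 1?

33

83 = 1·78 + 5
78 = 15·5 + 3
5 = 1·3 + 2
3 = 1·2 + 1
2 = 2·1 + 0
Back-substituting gives 78·33 ≡ 1 (mod 83).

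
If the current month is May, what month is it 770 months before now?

March

770 = 64·12 + 2, so 770 mod 12 = 2.
May − 2 months → March.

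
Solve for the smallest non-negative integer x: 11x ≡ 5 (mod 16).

15

The inverse of 11 mod 16 is 3 (since 11·3 = 33 ≡ 1).
So x ≡ 3·5 = 15 ≡ 15 (mod 16).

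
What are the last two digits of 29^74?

81

Square-and-reduce mod 100: 29^1≡29, 29^2≡41, 29^4≡81, 29^8≡61, 29^16≡21, 29^32≡41, 29^64≡81.
74 = 2 + 8 + 64, so 29^74 ≡ 41·61·81 ≡ 81 (mod 100).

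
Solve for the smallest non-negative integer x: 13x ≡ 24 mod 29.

13

The inverse of 13 mod 29 is 9 (since 13·9 = 117 ≡ 1).
So x ≡ 9·24 = 216 ≡ 13 (mod 29).
Check: 13·13 = 169 = 5·29 + 24.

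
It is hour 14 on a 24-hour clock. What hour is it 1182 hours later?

20

1182 mod 24 = 6 (since 49·24 = 1176).
(14 + 6) mod 24 = 20.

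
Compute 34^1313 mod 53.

By repeated squaring mod 53: 34^1≡34, 34^2≡43, 34^4≡47, 34^8≡36, 34^16≡24, 34^32≡46, 34^64≡49, 34^128≡16, 34^256≡44, 34^512≡28, 34^1024≡42.
1313 = 1 + 32 + 256 + 1024, so 34^1313 ≡ 34·46·44·42 ≡ 23 (mod 53).

23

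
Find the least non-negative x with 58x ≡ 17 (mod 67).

58⁻¹ ≡ 52 (mod 67) because 58·52 = 3016 = 45·67 + 1.
So x ≡ 52·17 = 884 ≡ 13 (mod 67).

13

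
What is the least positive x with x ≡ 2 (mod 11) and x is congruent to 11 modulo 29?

156

x ≡ 2 (mod 11) gives x ∈ {2, 13, 24, 35, 46, 57, 68, 79, …}.
The first of these with x mod 29 = 11 is 156.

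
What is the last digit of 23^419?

7

The units digit of 23^n cycles with period 4: 3, 9, 7, 1, …
419 mod 4 = 3, so the last digit matches 3^3 = 7.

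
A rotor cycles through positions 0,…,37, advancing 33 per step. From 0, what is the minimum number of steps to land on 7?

33⁻¹ ≡ 15 (mod 38) because 33·15 = 495 = 13·38 + 1.
Multiplying both sides by 15: x ≡ 15·7 = 105 ≡ 29 (mod 38).

29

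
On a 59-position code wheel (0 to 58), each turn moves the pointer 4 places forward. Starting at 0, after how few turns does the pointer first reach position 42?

40

The inverse of 4 mod 59 is 15 (since 4·15 = 60 ≡ 1).
Multiplying both sides by 15: x ≡ 15·42 = 630 ≡ 40 (mod 59).
Check: 4·40 = 160 = 2·59 + 42.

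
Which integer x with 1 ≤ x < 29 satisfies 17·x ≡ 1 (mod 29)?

12

17·12 = 204 = 7·29 + 1, so 17⁻¹ ≡ 12 (mod 29).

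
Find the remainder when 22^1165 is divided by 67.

64

Square-and-reduce mod 67: 22^1≡22, 22^2≡15, 22^4≡24, 22^8≡40, 22^16≡59, 22^32≡64, 22^64≡9, 22^128≡14, 22^256≡62, 22^512≡25, 22^1024≡22.
1165 = 1 + 4 + 8 + 128 + 1024, so 22^1165 ≡ 22·24·40·14·22 ≡ 64 (mod 67).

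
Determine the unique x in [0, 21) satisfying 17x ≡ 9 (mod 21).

3

17⁻¹ ≡ 5 (mod 21) because 17·5 = 85 = 4·21 + 1.
Multiplying both sides by 5: x ≡ 5·9 = 45 ≡ 3 (mod 21).
Check: 17·3 = 51 = 2·21 + 9.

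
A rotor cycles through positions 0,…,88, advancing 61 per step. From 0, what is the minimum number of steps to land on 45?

61⁻¹ ≡ 54 (mod 89) because 61·54 = 3294 = 37·89 + 1.
So x ≡ 54·45 = 2430 ≡ 27 (mod 89).

27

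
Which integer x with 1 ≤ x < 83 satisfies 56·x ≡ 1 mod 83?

56·43 = 2408 = 29·83 + 1, so 56⁻¹ ≡ 43 (mod 83).

43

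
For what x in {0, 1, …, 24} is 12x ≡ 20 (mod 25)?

The inverse of 12 mod 25 is 23 (since 12·23 = 276 ≡ 1).
So x ≡ 23·20 = 460 ≡ 10 (mod 25).

10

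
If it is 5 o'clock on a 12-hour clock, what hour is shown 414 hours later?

11

414 mod 12 = 6 (since 34·12 = 408).
5 + 6 → 11 on a 12-hour dial.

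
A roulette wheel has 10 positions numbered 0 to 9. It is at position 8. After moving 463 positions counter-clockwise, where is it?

5

Dividing 463 by 10 gives quotient 46 and remainder 3.
(8 − 3) mod 10 = 5.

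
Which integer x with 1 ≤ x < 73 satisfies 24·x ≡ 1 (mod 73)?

73 = 3·24 + 1
24 = 24·1 + 0
Back-substituting gives 24·70 ≡ 1 (mod 73).

70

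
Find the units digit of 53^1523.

7

Last digits of 3^n: 3, 9, 7, 1 (period 4).
1523 mod 4 = 3, so the last digit matches 3^3 = 7.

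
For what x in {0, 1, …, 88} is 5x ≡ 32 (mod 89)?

42

5⁻¹ ≡ 18 (mod 89) because 5·18 = 90 = 1·89 + 1.
Multiplying both sides by 18: x ≡ 18·32 = 576 ≡ 42 (mod 89).
Check: 5·42 = 210 = 2·89 + 32.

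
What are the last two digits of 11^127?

71

By repeated squaring mod 100: 11^1≡11, 11^2≡21, 11^4≡41, 11^8≡81, 11^16≡61, 11^32≡21, 11^64≡41.
127 = 1 + 2 + 4 + 8 + 16 + 32 + 64, so 11^127 ≡ 11·21·41·81·61·21·41 ≡ 71 (mod 100).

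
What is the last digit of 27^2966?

Powers of 7 mod 10 repeat with period 4: 7, 9, 3, 1.
2966 mod 4 = 2, so the last digit matches 7^2 = 9.

9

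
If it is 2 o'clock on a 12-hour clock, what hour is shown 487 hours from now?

9

487 mod 12 = 7 (since 40·12 = 480).
2 + 7 → 9 on a 12-hour dial.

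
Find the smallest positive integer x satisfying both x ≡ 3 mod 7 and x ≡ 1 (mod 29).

59

Since 29·1 ≡ 1 (mod 7), take x = 1 + 29·((3−1)·1 mod 7) = 1 + 29·2 = 59.
Check: 59 mod 7 = 3, 59 mod 29 = 1.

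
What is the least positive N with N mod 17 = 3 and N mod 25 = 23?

173

x ≡ 3 (mod 17) gives x ∈ {3, 20, 37, 54, 71, 88, 105, 122, …}.
The first of these with x mod 25 = 23 is 173.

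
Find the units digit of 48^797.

8

Powers of 8 mod 10 repeat with period 4: 8, 4, 2, 6.
797 leaves remainder 1 on division by 4, so 48^797 ends in 8.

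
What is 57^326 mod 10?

Powers of 7 mod 10 repeat with period 4: 7, 9, 3, 1.
326 leaves remainder 2 on division by 4, so 57^326 ends in 9.

9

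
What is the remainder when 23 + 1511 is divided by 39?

1511 = 38·39 + 29, so 1511 mod 39 = 29.
(23 + 29) mod 39 = 13.

13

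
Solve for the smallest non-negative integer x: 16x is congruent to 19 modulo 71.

16⁻¹ ≡ 40 (mod 71) because 16·40 = 640 = 9·71 + 1.
So x ≡ 40·19 = 760 ≡ 50 (mod 71).

50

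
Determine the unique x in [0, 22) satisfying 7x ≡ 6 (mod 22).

7⁻¹ ≡ 19 (mod 22) because 7·19 = 133 = 6·22 + 1.
Multiplying both sides by 19: x ≡ 19·6 = 114 ≡ 4 (mod 22).

4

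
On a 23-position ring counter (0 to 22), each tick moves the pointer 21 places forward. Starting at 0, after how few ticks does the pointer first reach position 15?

21⁻¹ ≡ 11 (mod 23) because 21·11 = 231 = 10·23 + 1.
Multiplying both sides by 11: x ≡ 11·15 = 165 ≡ 4 (mod 23).

4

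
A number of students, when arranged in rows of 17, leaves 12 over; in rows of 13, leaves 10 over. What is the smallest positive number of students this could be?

Since 13·4 ≡ 1 (mod 17), take x = 10 + 13·((12−10)·4 mod 17) = 10 + 13·8 = 114.
Check: 114 mod 17 = 12, 114 mod 13 = 10.

114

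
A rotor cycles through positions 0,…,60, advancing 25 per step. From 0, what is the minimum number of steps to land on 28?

6

25⁻¹ ≡ 22 (mod 61) because 25·22 = 550 = 9·61 + 1.
Multiplying both sides by 22: x ≡ 22·28 = 616 ≡ 6 (mod 61).
Check: 25·6 = 150 = 2·61 + 28.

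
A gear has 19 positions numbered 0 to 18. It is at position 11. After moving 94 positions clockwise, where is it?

10

Dividing 94 by 19 gives quotient 4 and remainder 18.
(11 + 18) mod 19 = 10.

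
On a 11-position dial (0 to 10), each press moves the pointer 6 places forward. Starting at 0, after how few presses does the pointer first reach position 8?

The inverse of 6 mod 11 is 2 (since 6·2 = 12 ≡ 1).
Multiplying both sides by 2: x ≡ 2·8 = 16 ≡ 5 (mod 11).
Check: 6·5 = 30 = 2·11 + 8.

5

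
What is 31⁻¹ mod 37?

6

37 = 1·31 + 6
31 = 5·6 + 1
6 = 6·1 + 0
Back-substituting gives 31·6 ≡ 1 (mod 37).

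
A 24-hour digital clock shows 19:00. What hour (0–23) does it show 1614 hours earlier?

13

Dividing 1614 by 24 gives quotient 67 and remainder 6.
(19 − 6) mod 24 = 13.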